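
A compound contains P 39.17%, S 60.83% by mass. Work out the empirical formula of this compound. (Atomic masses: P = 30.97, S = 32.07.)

P2S3

Assume 100 g: 39.17 g P, 60.83 g S.
n(P) = 39.17/30.97 = 1.265, n(S) = 60.83/32.07 = 1.897
Divide by the smallest (1.265 mol P): P 1.000, S 1.500
×2: P 2.00, S 3.00 → P2S3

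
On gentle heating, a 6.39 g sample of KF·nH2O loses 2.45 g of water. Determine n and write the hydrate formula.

Mass of anhydrous KF = 6.39 − 2.45 = 3.94 g
mol H2O = 2.45 / 18.02 = 0.136
Molar mass of KF = 58.10 g/mol → mol KF = 3.94 / 58.10 = 0.06781
n = 0.136 / 0.06781 = 2.00 ≈ 2 → KF·2H2O

KF·2H2O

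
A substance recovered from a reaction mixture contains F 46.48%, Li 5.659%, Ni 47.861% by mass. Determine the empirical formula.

Assume 100 g: 46.48 g F, 5.659 g Li, 47.861 g Ni.
n(F) = 46.48/19.00 = 2.446, n(Li) = 5.659/6.94 = 0.8154, n(Ni) = 47.861/58.69 = 0.8155
Smallest is Li at 0.8154 mol; normalising gives F 3.000, Li 1.000, Ni 1.000
Ratio ≈ 3:1:1, so the empirical formula is F3LiNi

F3LiNi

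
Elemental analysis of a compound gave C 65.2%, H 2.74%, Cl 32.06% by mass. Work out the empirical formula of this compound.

Assume 100 g: 65.2 g C, 2.74 g H, 32.06 g Cl.
n(C) = 65.2/12.01 = 5.429, n(H) = 2.74/1.008 = 2.718, n(Cl) = 32.06/35.45 = 0.9044
Ratios (÷ 0.9044): C 6.003, H 3.006, Cl 1.000
→ C6H3Cl

C6H3Cl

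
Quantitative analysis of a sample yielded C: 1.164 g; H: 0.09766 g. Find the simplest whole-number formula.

CH

C: 1.164 g ÷ 12.01 g/mol = 0.09692 mol
H: 0.09766 g ÷ 1.008 g/mol = 0.09688 mol
Smallest is H at 0.09688 mol; normalising gives C 1.000, H 1.000
≈ 1:1 → CH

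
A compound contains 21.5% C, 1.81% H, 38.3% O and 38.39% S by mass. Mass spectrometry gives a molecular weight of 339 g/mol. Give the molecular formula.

Assume 100 g: 21.5 g C, 1.81 g H, 38.3 g O, 38.39 g S.
C: 21.5 g ÷ 12.01 g/mol = 1.79 mol
H: 1.81 g ÷ 1.008 g/mol = 1.796 mol
O: 38.3 g ÷ 16.00 g/mol = 2.394 mol
S: 38.39 g ÷ 32.07 g/mol = 1.197 mol
Ratios (÷ 1.197): C 1.495, H 1.500, O 2.000, S 1.000
Scaling by 2: C 2.99, H 3.00, O 4.00, S 2.00 → C3H3O4S2
Empirical-formula mass = 167.19 g/mol
n = 339 / 167.19 = 2.03 ≈ 2
Molecular formula = (C3H3O4S2)×2 = C6H6O8S4

C6H6O8S4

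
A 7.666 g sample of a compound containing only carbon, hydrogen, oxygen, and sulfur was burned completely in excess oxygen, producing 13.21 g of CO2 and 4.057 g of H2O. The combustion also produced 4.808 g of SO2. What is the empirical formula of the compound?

mol C = 13.21 / 44.01 = 0.3002; mass C = 0.3002 × 12.01 = 3.605 g
mol H = 2 × (4.057 / 18.02) = 0.4503; mass H = 0.4503 × 1.008 = 0.4539 g
mol S = 4.808 / 64.07 = 0.07504; mass S = 2.407 g
mass O = 7.666 − (6.465) = 1.201 g → mol O = 0.07504
Smallest is O at 0.07504 mol; normalising gives C 4.000, H 6.001, O 1.000, S 1.000
Ratio ≈ 4:6:1:1, so the empirical formula is C4H6OS

C4H6OS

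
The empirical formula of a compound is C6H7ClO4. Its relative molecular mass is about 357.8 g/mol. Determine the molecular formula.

C12H14Cl2O8

Empirical-formula mass = 178.57 g/mol
n = 357.8 / 178.57 = 2.00 ≈ 2
Molecular formula = (C6H7ClO4)2 = C12H14Cl2O8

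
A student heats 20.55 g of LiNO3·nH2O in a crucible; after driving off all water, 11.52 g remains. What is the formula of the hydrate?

LiNO3·3H2O

Mass of water lost = 20.55 − 11.52 = 9.03 g → 9.03 / 18.02 = 0.5011 mol H2O
Molar mass of LiNO3 = 68.95 g/mol → mol LiNO3 = 11.52 / 68.95 = 0.1671
n = 0.5011 / 0.1671 = 3.00 ≈ 3 → LiNO3·3H2O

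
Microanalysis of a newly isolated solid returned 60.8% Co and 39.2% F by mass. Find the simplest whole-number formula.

CoF2

Assume 100 g: 60.8 g Co, 39.2 g F.
n(Co) = 60.8/58.93 = 1.032, n(F) = 39.2/19.00 = 2.063
Ratios (÷ 1.032): Co 1.000, F 2.000
≈ 1:2 → CoF2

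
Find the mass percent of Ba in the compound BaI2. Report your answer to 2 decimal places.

35.11%

Molar mass = 1(137.33) + 2(126.90) = 391.130 g/mol
Mass of Ba per mole = 1 × 137.33 = 137.330 g
% Ba = 137.330 / 391.130 × 100 = 35.11%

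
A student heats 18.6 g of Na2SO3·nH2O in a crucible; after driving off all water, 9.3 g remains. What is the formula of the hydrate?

Na2SO3·7H2O

Mass of water lost = 18.6 − 9.3 = 9.3 g → 9.3 / 18.02 = 0.5161 mol H2O
Molar mass of Na2SO3 = 126.05 g/mol → mol Na2SO3 = 9.3 / 126.05 = 0.07378
n = 0.5161 / 0.07378 = 7.00 ≈ 7 → Na2SO3·7H2O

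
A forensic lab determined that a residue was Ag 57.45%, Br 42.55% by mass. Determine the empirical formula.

Assume 100 g: 57.45 g Ag, 42.55 g Br.
Moles — Ag: 57.45 / 107.87 = 0.5326 mol; Br: 42.55 / 79.90 = 0.5325 mol
Smallest is Br at 0.5325 mol; normalising gives Ag 1.000, Br 1.000
→ AgBr

AgBr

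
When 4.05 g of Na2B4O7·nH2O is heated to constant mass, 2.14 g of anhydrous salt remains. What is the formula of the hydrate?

Na2B4O7·10H2O

Mass of water lost = 4.05 − 2.14 = 1.91 g → 1.91 / 18.02 = 0.106 mol H2O
Molar mass of Na2B4O7 = 201.22 g/mol → mol Na2B4O7 = 2.14 / 201.22 = 0.01064
n = 0.106 / 0.01064 = 9.97 ≈ 10 → Na2B4O7·10H2O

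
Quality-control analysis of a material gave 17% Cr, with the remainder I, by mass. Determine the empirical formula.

Assume 100 g: 17 g Cr, 83 g I.
Cr: 17 g ÷ 52.00 g/mol = 0.3269 mol
I: 83 g ÷ 126.90 g/mol = 0.6541 mol
Ratios (÷ 0.3269): Cr 1.000, I 2.001
Ratio ≈ 1:2, so the empirical formula is CrI2

CrI2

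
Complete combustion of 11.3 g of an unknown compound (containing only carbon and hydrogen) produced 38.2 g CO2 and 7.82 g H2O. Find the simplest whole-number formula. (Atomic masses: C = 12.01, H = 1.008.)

mol C = 38.2 / 44.01 = 0.8680; mass C = 0.8680 × 12.01 = 10.42 g
mol H = 2 × (7.82 / 18.02) = 0.8679; mass H = 0.8679 × 1.008 = 0.8749 g
Smallest is H at 0.8679 mol; normalising gives C 1.000, H 1.000
≈ 1:1 → CH

CH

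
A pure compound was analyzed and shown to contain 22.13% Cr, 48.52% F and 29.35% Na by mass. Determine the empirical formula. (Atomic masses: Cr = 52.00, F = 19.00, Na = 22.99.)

CrF6Na3

Assume 100 g: 22.13 g Cr, 48.52 g F, 29.35 g Na.
n(Cr) = 22.13/52.00 = 0.4256, n(F) = 48.52/19.00 = 2.554, n(Na) = 29.35/22.99 = 1.277
Smallest is Cr at 0.4256 mol; normalising gives Cr 1.000, F 6.001, Na 3.000
≈ 1:6:3 → CrF6Na3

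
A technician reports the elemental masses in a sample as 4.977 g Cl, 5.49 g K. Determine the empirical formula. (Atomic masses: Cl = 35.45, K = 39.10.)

ClK

Moles — Cl: 4.977 / 35.45 = 0.1404 mol; K: 5.49 / 39.10 = 0.1404 mol
Smallest is Cl at 0.1404 mol; normalising gives Cl 1.000, K 1.000
Ratio ≈ 1:1, so the empirical formula is ClK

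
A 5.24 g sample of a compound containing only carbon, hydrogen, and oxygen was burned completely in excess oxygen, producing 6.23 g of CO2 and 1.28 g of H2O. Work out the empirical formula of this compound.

mol C = 6.23 / 44.01 = 0.1416; mass C = 0.1416 × 12.01 = 1.700 g
mol H = 2 × (1.28 / 18.02) = 0.1421; mass H = 0.1421 × 1.008 = 0.1432 g
mass O = 5.24 − (1.843) = 3.397 g → mol O = 0.2123
Smallest is C at 0.1416 mol; normalising gives C 1.000, H 1.004, O 1.500
Multiply by 2: C 2.00, H 2.01, O 3.00 → C2H2O3

C2H2O3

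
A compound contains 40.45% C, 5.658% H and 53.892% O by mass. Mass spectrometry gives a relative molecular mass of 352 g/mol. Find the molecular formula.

C12H20O12

Assume 100 g: 40.45 g C, 5.658 g H, 53.892 g O.
n(C) = 40.45/12.01 = 3.368, n(H) = 5.658/1.008 = 5.613, n(O) = 53.892/16.00 = 3.368
Ratios (÷ 3.368): C 1.000, H 1.667, O 1.000
×3: C 3.00, H 5.00, O 3.00 → C3H5O3
Empirical-formula mass = 89.07 g/mol
n = 352 / 89.07 = 3.95 ≈ 4
Molecular formula = (C3H5O3)×4 = C12H20O12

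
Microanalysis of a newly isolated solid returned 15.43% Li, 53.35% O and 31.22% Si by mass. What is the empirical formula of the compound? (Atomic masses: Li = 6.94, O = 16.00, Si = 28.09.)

Assume 100 g: 15.43 g Li, 53.35 g O, 31.22 g Si.
Li: 15.43 g ÷ 6.94 g/mol = 2.223 mol
O: 53.35 g ÷ 16.00 g/mol = 3.334 mol
Si: 31.22 g ÷ 28.09 g/mol = 1.111 mol
Divide by the smallest (1.111 mol Si): Li 2.000, O 3.000, Si 1.000
≈ 2:3:1 → Li2O3Si

Li2O3Si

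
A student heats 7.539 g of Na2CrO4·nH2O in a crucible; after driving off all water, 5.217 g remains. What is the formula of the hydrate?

Na2CrO4·4H2O

Mass of water lost = 7.539 − 5.217 = 2.322 g → 2.322 / 18.02 = 0.1289 mol H2O
Molar mass of Na2CrO4 = 161.98 g/mol → mol Na2CrO4 = 5.217 / 161.98 = 0.03221
n = 0.1289 / 0.03221 = 4.00 ≈ 4 → Na2CrO4·4H2O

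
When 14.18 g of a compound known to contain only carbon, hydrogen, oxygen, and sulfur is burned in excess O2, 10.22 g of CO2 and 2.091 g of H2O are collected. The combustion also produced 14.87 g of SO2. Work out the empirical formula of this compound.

CHOS

mol C = 10.22 / 44.01 = 0.2322; mass C = 0.2322 × 12.01 = 2.789 g
mol H = 2 × (2.091 / 18.02) = 0.2321; mass H = 0.2321 × 1.008 = 0.2339 g
mol S = 14.87 / 64.07 = 0.2321; mass S = 7.443 g
mass O = 14.18 − (10.47) = 3.714 g → mol O = 0.2321
Divide by the smallest (0.2321 mol H): C 1.001, H 1.000, O 1.000, S 1.000
→ CHOS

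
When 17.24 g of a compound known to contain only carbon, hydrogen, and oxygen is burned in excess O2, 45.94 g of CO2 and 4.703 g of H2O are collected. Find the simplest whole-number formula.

mol C = 45.94 / 44.01 = 1.044; mass C = 1.044 × 12.01 = 12.54 g
mol H = 2 × (4.703 / 18.02) = 0.5220; mass H = 0.5220 × 1.008 = 0.5262 g
mass O = 17.24 − (13.06) = 4.177 g → mol O = 0.2611
Ratios (÷ 0.2611): C 3.998, H 1.999, O 1.000
≈ 4:2:1 → C4H2O

C4H2O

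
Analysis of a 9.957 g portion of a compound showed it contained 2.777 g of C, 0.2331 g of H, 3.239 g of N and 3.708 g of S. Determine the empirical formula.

n(C) = 2.777/12.01 = 0.2312, n(H) = 0.2331/1.008 = 0.2313, n(N) = 3.239/14.01 = 0.2312, n(S) = 3.708/32.07 = 0.1156
Smallest is S at 0.1156 mol; normalising gives C 2.000, H 2.000, N 2.000, S 1.000
≈ 2:2:2:1 → C2H2N2S

C2H2N2S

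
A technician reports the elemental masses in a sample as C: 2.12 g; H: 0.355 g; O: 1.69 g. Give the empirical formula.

C5H10O3

n(C) = 2.12/12.01 = 0.1765, n(H) = 0.355/1.008 = 0.3522, n(O) = 1.69/16.00 = 0.1056
Ratios (÷ 0.1056): C 1.671, H 3.334, O 1.000
Multiply by 3: C 5.01, H 10.00, O 3.00 → C5H10O3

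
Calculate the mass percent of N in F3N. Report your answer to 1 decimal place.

19.7%

Molar mass = 3(19.00) + 1(14.01) = 71.010 g/mol
Mass of N per mole = 1 × 14.01 = 14.010 g
% N = 14.010 / 71.010 × 100 = 19.7%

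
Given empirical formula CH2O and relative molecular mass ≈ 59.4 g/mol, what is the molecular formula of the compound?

C2H4O2

Empirical-formula mass = 30.03 g/mol
n = 59.4 / 30.03 = 1.98 ≈ 2
Molecular formula = (CH2O)2 = C2H4O2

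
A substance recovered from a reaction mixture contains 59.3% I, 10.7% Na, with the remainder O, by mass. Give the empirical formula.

Assume 100 g: 59.3 g I, 10.7 g Na, 30 g O.
Moles — I: 59.3 / 126.90 = 0.4673 mol; Na: 10.7 / 22.99 = 0.4654 mol; O: 30 / 16.00 = 1.875 mol
Ratios (÷ 0.4654): I 1.004, Na 1.000, O 4.029
→ INaO4

INaO4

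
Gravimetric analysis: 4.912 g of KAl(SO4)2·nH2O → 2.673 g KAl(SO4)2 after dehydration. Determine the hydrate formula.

Mass of water lost = 4.912 − 2.673 = 2.239 g → 2.239 / 18.02 = 0.1243 mol H2O
Molar mass of KAl(SO4)2 = 258.22 g/mol → mol KAl(SO4)2 = 2.673 / 258.22 = 0.01035
n = 0.1243 / 0.01035 = 12.00 ≈ 12 → KAl(SO4)2·12H2O

KAl(SO4)2·12H2O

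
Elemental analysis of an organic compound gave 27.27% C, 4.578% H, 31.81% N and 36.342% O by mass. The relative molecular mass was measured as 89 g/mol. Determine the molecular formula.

Assume 100 g: 27.27 g C, 4.578 g H, 31.81 g N, 36.342 g O.
n(C) = 27.27/12.01 = 2.271, n(H) = 4.578/1.008 = 4.542, n(N) = 31.81/14.01 = 2.271, n(O) = 36.342/16.00 = 2.271
Ratios (÷ 2.271): C 1.000, H 2.000, N 1.000, O 1.000
→ CH2NO
Empirical-formula mass = 44.04 g/mol
n = 89 / 44.04 = 2.02 ≈ 2
Molecular formula = (CH2NO)×2 = C2H4N2O2

C2H4N2O2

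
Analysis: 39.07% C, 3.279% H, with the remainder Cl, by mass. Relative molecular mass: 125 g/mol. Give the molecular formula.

C4H4Cl2

Assume 100 g: 39.07 g C, 3.279 g H, 57.651 g Cl.
C: 39.07 g ÷ 12.01 g/mol = 3.253 mol
H: 3.279 g ÷ 1.008 g/mol = 3.253 mol
Cl: 57.651 g ÷ 35.45 g/mol = 1.626 mol
Smallest is Cl at 1.626 mol; normalising gives C 2.000, H 2.000, Cl 1.000
→ C2H2Cl
Empirical-formula mass = 61.49 g/mol
n = 125 / 61.49 = 2.03 ≈ 2
Molecular formula = (C2H2Cl)×2 = C4H4Cl2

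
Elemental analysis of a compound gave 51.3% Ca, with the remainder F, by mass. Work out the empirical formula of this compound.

CaF2

Assume 100 g: 51.3 g Ca, 48.7 g F.
Ca: 51.3 g ÷ 40.08 g/mol = 1.28 mol
F: 48.7 g ÷ 19.00 g/mol = 2.563 mol
Ratios (÷ 1.28): Ca 1.000, F 2.003
→ CaF2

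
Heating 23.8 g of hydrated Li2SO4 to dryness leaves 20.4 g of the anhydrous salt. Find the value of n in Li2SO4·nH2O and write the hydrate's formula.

Li2SO4·H2O

Mass of water lost = 23.8 − 20.4 = 3.4 g → 3.4 / 18.02 = 0.1887 mol H2O
Molar mass of Li2SO4 = 109.95 g/mol → mol Li2SO4 = 20.4 / 109.95 = 0.1855
n = 0.1887 / 0.1855 = 1.02 ≈ 1 → Li2SO4·H2O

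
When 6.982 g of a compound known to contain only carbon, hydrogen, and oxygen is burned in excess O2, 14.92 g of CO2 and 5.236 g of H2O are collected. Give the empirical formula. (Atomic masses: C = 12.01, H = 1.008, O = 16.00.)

C7H12O3

mol C = 14.92 / 44.01 = 0.3390; mass C = 0.3390 × 12.01 = 4.072 g
mol H = 2 × (5.236 / 18.02) = 0.5811; mass H = 0.5811 × 1.008 = 0.5858 g
mass O = 6.982 − (4.657) = 2.325 g → mol O = 0.1453
Ratios (÷ 0.1453): C 2.333, H 4.000, O 1.000
Multiply by 3: C 7.00, H 12.00, O 3.00 → C7H12O3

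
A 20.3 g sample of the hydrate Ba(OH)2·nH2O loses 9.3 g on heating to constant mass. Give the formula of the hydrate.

Mass of anhydrous Ba(OH)2 = 20.3 − 9.3 = 11 g
mol H2O = 9.3 / 18.02 = 0.5161
Molar mass of Ba(OH)2 = 171.35 g/mol → mol Ba(OH)2 = 11 / 171.35 = 0.0642
n = 0.5161 / 0.0642 = 8.04 ≈ 8 → Ba(OH)2·8H2O

Ba(OH)2·8H2O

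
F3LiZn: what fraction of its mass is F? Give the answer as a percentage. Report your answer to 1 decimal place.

44.1%

Molar mass = 3(19.00) + 1(6.94) + 1(65.38) = 129.320 g/mol
Mass of F per mole = 3 × 19.00 = 57.000 g
% F = 57.000 / 129.320 × 100 = 44.1%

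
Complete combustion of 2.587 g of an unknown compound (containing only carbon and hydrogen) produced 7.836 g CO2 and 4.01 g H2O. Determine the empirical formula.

mol C = 7.836 / 44.01 = 0.1781; mass C = 0.1781 × 12.01 = 2.138 g
mol H = 2 × (4.01 / 18.02) = 0.4451; mass H = 0.4451 × 1.008 = 0.4486 g
Smallest is C at 0.1781 mol; normalising gives C 1.000, H 2.500
Multiply by 2: C 2.00, H 5.00 → C2H5

C2H5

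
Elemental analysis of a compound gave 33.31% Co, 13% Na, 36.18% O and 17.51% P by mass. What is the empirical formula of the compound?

Assume 100 g: 33.31 g Co, 13 g Na, 36.18 g O, 17.51 g P.
Co: 33.31 g ÷ 58.93 g/mol = 0.5652 mol
Na: 13 g ÷ 22.99 g/mol = 0.5655 mol
O: 36.18 g ÷ 16.00 g/mol = 2.261 mol
P: 17.51 g ÷ 30.97 g/mol = 0.5654 mol
Smallest is Co at 0.5652 mol; normalising gives Co 1.000, Na 1.000, O 4.000, P 1.000
≈ 1:1:4:1 → CoNaO4P

CoNaO4P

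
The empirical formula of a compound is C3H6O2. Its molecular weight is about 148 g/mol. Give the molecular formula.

C6H12O4

Empirical-formula mass = 74.08 g/mol
n = 148 / 74.08 = 2.00 ≈ 2
Molecular formula = (C3H6O2)2 = C6H12O4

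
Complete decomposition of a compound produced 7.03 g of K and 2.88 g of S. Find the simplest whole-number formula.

K: 7.03 g ÷ 39.10 g/mol = 0.1798 mol
S: 2.88 g ÷ 32.07 g/mol = 0.0898 mol
Divide by the smallest (0.0898 mol S): K 2.002, S 1.000
Ratio ≈ 2:1, so the empirical formula is K2S

K2S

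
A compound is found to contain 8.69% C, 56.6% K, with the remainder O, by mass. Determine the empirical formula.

Assume 100 g: 8.69 g C, 56.6 g K, 34.71 g O.
n(C) = 8.69/12.01 = 0.7236, n(K) = 56.6/39.10 = 1.448, n(O) = 34.71/16.00 = 2.169
Ratios (÷ 0.7236): C 1.000, K 2.001, O 2.998
≈ 1:2:3 → CK2O3

CK2O3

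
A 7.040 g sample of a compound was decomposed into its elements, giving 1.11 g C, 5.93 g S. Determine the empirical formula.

n(C) = 1.11/12.01 = 0.09242, n(S) = 5.93/32.07 = 0.1849
Ratios (÷ 0.09242): C 1.000, S 2.001
→ CS2

CS2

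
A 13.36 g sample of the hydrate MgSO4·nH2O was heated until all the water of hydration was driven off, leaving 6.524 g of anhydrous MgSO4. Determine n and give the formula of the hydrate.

MgSO4·7H2O

Mass of water lost = 13.36 − 6.524 = 6.836 g → 6.836 / 18.02 = 0.3794 mol H2O
Molar mass of MgSO4 = 120.38 g/mol → mol MgSO4 = 6.524 / 120.38 = 0.0542
n = 0.3794 / 0.0542 = 7.00 ≈ 7 → MgSO4·7H2O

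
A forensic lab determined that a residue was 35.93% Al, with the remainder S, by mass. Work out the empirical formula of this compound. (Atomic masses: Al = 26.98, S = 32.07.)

Assume 100 g: 35.93 g Al, 64.07 g S.
Moles — Al: 35.93 / 26.98 = 1.332 mol; S: 64.07 / 32.07 = 1.998 mol
Smallest is Al at 1.332 mol; normalising gives Al 1.000, S 1.500
Multiply by 2: Al 2.00, S 3.00 → Al2S3

Al2S3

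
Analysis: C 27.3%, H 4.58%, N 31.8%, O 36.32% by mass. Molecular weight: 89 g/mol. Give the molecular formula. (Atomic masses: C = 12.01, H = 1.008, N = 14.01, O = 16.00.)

Assume 100 g: 27.3 g C, 4.58 g H, 31.8 g N, 36.32 g O.
Moles — C: 27.3 / 12.01 = 2.273 mol; H: 4.58 / 1.008 = 4.544 mol; N: 31.8 / 14.01 = 2.27 mol; O: 36.32 / 16.00 = 2.27 mol
Divide by the smallest (2.27 mol N): C 1.001, H 2.002, N 1.000, O 1.000
≈ 1:2:1:1 → CH2NO
Empirical-formula mass = 44.04 g/mol
n = 89 / 44.04 = 2.02 ≈ 2
Molecular formula = (CH2NO)×2 = C2H4N2O2

C2H4N2O2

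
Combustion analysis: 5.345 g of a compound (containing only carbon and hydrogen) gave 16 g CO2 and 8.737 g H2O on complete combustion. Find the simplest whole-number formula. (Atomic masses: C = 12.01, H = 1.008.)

mol C = 16 / 44.01 = 0.3636; mass C = 0.3636 × 12.01 = 4.366 g
mol H = 2 × (8.737 / 18.02) = 0.9697; mass H = 0.9697 × 1.008 = 0.9775 g
Ratios (÷ 0.3636): C 1.000, H 2.667
Multiply by 3: C 3.00, H 8.00 → C3H8

C3H8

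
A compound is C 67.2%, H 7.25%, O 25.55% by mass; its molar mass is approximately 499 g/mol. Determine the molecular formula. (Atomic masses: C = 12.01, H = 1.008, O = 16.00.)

C28H36O8

Assume 100 g: 67.2 g C, 7.25 g H, 25.55 g O.
n(C) = 67.2/12.01 = 5.595, n(H) = 7.25/1.008 = 7.192, n(O) = 25.55/16.00 = 1.597
Smallest is O at 1.597 mol; normalising gives C 3.504, H 4.504, O 1.000
Scaling by 2: C 7.01, H 9.01, O 2.00 → C7H9O2
Empirical-formula mass = 125.14 g/mol
n = 499 / 125.14 = 3.99 ≈ 4
Molecular formula = (C7H9O2)×4 = C28H36O8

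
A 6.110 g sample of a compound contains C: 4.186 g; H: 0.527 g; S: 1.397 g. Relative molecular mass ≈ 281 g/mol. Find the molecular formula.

C16H24S2

C: 4.186 g ÷ 12.01 g/mol = 0.3485 mol
H: 0.527 g ÷ 1.008 g/mol = 0.5228 mol
S: 1.397 g ÷ 32.07 g/mol = 0.04356 mol
Ratios (÷ 0.04356): C 8.001, H 12.002, S 1.000
→ C8H12S
Empirical-formula mass = 140.25 g/mol
n = 281 / 140.25 = 2.00 ≈ 2
Molecular formula = (C8H12S)×2 = C16H24S2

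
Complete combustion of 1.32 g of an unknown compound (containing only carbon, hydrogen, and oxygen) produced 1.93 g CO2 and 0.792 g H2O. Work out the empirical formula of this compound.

CH2O

mol C = 1.93 / 44.01 = 0.04385; mass C = 0.04385 × 12.01 = 0.5267 g
mol H = 2 × (0.792 / 18.02) = 0.08790; mass H = 0.08790 × 1.008 = 0.08861 g
mass O = 1.32 − (0.6153) = 0.7047 g → mol O = 0.04404
Smallest is C at 0.04385 mol; normalising gives C 1.000, H 2.004, O 1.004
→ CH2O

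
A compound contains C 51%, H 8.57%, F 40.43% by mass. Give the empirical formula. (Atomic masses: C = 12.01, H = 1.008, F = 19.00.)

C2H4F

Assume 100 g: 51 g C, 8.57 g H, 40.43 g F.
Moles — C: 51 / 12.01 = 4.246 mol; H: 8.57 / 1.008 = 8.502 mol; F: 40.43 / 19.00 = 2.128 mol
Smallest is F at 2.128 mol; normalising gives C 1.996, H 3.995, F 1.000
Ratio ≈ 2:4:1, so the empirical formula is C2H4F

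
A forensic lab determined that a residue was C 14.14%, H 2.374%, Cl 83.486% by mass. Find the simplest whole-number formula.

Assume 100 g: 14.14 g C, 2.374 g H, 83.486 g Cl.
C: 14.14 g ÷ 12.01 g/mol = 1.177 mol
H: 2.374 g ÷ 1.008 g/mol = 2.355 mol
Cl: 83.486 g ÷ 35.45 g/mol = 2.355 mol
Divide by the smallest (1.177 mol C): C 1.000, H 2.000, Cl 2.000
≈ 1:2:2 → CH2Cl2

CH2Cl2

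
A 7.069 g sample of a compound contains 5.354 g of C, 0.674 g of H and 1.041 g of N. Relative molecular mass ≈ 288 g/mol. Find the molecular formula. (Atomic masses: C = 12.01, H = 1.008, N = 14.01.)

C18H27N3

C: 5.354 g ÷ 12.01 g/mol = 0.4458 mol
H: 0.674 g ÷ 1.008 g/mol = 0.6687 mol
N: 1.041 g ÷ 14.01 g/mol = 0.0743 mol
Smallest is N at 0.0743 mol; normalising gives C 6.000, H 8.999, N 1.000
→ C6H9N
Empirical-formula mass = 95.14 g/mol
n = 288 / 95.14 = 3.03 ≈ 3
Molecular formula = (C6H9N)×3 = C18H27N3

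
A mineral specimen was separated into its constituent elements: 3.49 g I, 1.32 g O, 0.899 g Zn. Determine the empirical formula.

I2O6Zn

I: 3.49 g ÷ 126.90 g/mol = 0.0275 mol
O: 1.32 g ÷ 16.00 g/mol = 0.0825 mol
Zn: 0.899 g ÷ 65.38 g/mol = 0.01375 mol
Divide by the smallest (0.01375 mol Zn): I 2.000, O 6.000, Zn 1.000
→ I2O6Zn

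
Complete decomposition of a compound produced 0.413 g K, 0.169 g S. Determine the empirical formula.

K: 0.413 g ÷ 39.10 g/mol = 0.01056 mol
S: 0.169 g ÷ 32.07 g/mol = 0.00527 mol
Divide by the smallest (0.00527 mol S): K 2.004, S 1.000
≈ 2:1 → K2S

K2S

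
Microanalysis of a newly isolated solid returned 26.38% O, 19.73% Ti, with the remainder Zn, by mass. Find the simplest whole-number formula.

O4TiZn2

Assume 100 g: 26.38 g O, 19.73 g Ti, 53.89 g Zn.
n(O) = 26.38/16.00 = 1.649, n(Ti) = 19.73/47.87 = 0.4122, n(Zn) = 53.89/65.38 = 0.8243
Smallest is Ti at 0.4122 mol; normalising gives O 4.000, Ti 1.000, Zn 2.000
→ O4TiZn2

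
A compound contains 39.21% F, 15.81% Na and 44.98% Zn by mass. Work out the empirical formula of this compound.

F3NaZn

Assume 100 g: 39.21 g F, 15.81 g Na, 44.98 g Zn.
F: 39.21 g ÷ 19.00 g/mol = 2.064 mol
Na: 15.81 g ÷ 22.99 g/mol = 0.6877 mol
Zn: 44.98 g ÷ 65.38 g/mol = 0.688 mol
Smallest is Na at 0.6877 mol; normalising gives F 3.001, Na 1.000, Zn 1.000
→ F3NaZn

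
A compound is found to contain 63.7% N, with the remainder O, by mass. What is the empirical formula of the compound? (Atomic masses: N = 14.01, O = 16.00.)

Assume 100 g: 63.7 g N, 36.3 g O.
Moles — N: 63.7 / 14.01 = 4.547 mol; O: 36.3 / 16.00 = 2.269 mol
Divide by the smallest (2.269 mol O): N 2.004, O 1.000
≈ 2:1 → N2O

N2O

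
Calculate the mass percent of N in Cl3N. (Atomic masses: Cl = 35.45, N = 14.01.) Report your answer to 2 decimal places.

11.64%

Molar mass = 3(35.45) + 1(14.01) = 120.360 g/mol
Mass of N per mole = 1 × 14.01 = 14.010 g
% N = 14.010 / 120.360 × 100 = 11.64%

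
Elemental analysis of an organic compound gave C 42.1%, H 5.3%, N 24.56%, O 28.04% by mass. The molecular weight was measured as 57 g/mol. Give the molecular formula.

C2H3NO

Assume 100 g: 42.1 g C, 5.3 g H, 24.56 g N, 28.04 g O.
C: 42.1 g ÷ 12.01 g/mol = 3.505 mol
H: 5.3 g ÷ 1.008 g/mol = 5.258 mol
N: 24.56 g ÷ 14.01 g/mol = 1.753 mol
O: 28.04 g ÷ 16.00 g/mol = 1.752 mol
Divide by the smallest (1.752 mol O): C 2.000, H 3.000, N 1.000, O 1.000
Ratio ≈ 2:3:1:1, so the empirical formula is C2H3NO
Empirical-formula mass = 57.05 g/mol
n = 57 / 57.05 = 1.00 ≈ 1
Molecular formula = empirical formula = C2H3NO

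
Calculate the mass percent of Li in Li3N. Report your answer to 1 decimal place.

Molar mass = 3(6.94) + 1(14.01) = 34.830 g/mol
Mass of Li per mole = 3 × 6.94 = 20.820 g
% Li = 20.820 / 34.830 × 100 = 59.8%

59.8%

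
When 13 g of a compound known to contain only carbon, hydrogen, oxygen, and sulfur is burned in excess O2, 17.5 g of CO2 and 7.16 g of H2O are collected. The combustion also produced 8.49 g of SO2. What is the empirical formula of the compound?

C6H12O3S2

mol C = 17.5 / 44.01 = 0.3976; mass C = 0.3976 × 12.01 = 4.776 g
mol H = 2 × (7.16 / 18.02) = 0.7947; mass H = 0.7947 × 1.008 = 0.8010 g
mol S = 8.49 / 64.07 = 0.1325; mass S = 4.250 g
mass O = 13 − (9.826) = 3.174 g → mol O = 0.1984
Ratios (÷ 0.1325): C 3.001, H 5.997, O 1.497, S 1.000
Scaling by 2: C 6.00, H 11.99, O 2.99, S 2.00 → C6H12O3S2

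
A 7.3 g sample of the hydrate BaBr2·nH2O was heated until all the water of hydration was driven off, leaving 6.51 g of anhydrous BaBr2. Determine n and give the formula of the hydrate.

BaBr2·2H2O

Mass of water lost = 7.3 − 6.51 = 0.79 g → 0.79 / 18.02 = 0.04384 mol H2O
Molar mass of BaBr2 = 297.13 g/mol → mol BaBr2 = 6.51 / 297.13 = 0.02191
n = 0.04384 / 0.02191 = 2.00 ≈ 2 → BaBr2·2H2O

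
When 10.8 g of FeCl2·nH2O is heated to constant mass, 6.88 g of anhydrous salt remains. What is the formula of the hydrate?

FeCl2·4H2O

Mass of water lost = 10.8 − 6.88 = 3.92 g → 3.92 / 18.02 = 0.2175 mol H2O
Molar mass of FeCl2 = 126.75 g/mol → mol FeCl2 = 6.88 / 126.75 = 0.05428
n = 0.2175 / 0.05428 = 4.01 ≈ 4 → FeCl2·4H2O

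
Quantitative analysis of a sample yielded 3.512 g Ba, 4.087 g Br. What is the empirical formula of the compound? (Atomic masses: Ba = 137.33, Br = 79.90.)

BaBr2

n(Ba) = 3.512/137.33 = 0.02557, n(Br) = 4.087/79.90 = 0.05115
Smallest is Ba at 0.02557 mol; normalising gives Ba 1.000, Br 2.000
Ratio ≈ 1:2, so the empirical formula is BaBr2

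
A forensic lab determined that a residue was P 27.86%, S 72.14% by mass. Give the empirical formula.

Assume 100 g: 27.86 g P, 72.14 g S.
n(P) = 27.86/30.97 = 0.8996, n(S) = 72.14/32.07 = 2.249
Ratios (÷ 0.8996): P 1.000, S 2.501
×2: P 2.00, S 5.00 → P2S5

P2S5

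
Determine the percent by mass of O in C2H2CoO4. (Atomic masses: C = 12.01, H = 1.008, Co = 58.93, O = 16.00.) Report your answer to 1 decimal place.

Molar mass = 2(12.01) + 2(1.008) + 1(58.93) + 4(16.00) = 148.966 g/mol
Mass of O per mole = 4 × 16.00 = 64.000 g
% O = 64.000 / 148.966 × 100 = 43.0%

43.0%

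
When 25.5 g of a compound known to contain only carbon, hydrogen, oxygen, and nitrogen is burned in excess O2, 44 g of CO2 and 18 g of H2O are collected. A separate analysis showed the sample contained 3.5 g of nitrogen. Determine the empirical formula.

C4H8NO2

mol C = 44 / 44.01 = 0.9998; mass C = 0.9998 × 12.01 = 12.01 g
mol H = 2 × (18 / 18.02) = 1.998; mass H = 1.998 × 1.008 = 2.014 g
mol N = 3.5 / 14.01 = 0.2498
mass O = 25.5 − (17.52) = 7.979 g → mol O = 0.4987
Ratios (÷ 0.2498): C 4.002, H 7.997, N 1.000, O 1.996
≈ 4:8:1:2 → C4H8NO2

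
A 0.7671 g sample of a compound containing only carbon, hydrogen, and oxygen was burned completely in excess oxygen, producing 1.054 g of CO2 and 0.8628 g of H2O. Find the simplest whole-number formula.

mol C = 1.054 / 44.01 = 0.02395; mass C = 0.02395 × 12.01 = 0.2876 g
mol H = 2 × (0.8628 / 18.02) = 0.09576; mass H = 0.09576 × 1.008 = 0.09653 g
mass O = 0.7671 − (0.3842) = 0.3829 g → mol O = 0.02393
Smallest is O at 0.02393 mol; normalising gives C 1.001, H 4.001, O 1.000
→ CH4O

CH4O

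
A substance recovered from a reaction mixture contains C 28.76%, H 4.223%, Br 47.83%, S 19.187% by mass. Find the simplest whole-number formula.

Assume 100 g: 28.76 g C, 4.223 g H, 47.83 g Br, 19.187 g S.
C: 28.76 g ÷ 12.01 g/mol = 2.395 mol
H: 4.223 g ÷ 1.008 g/mol = 4.189 mol
Br: 47.83 g ÷ 79.90 g/mol = 0.5986 mol
S: 19.187 g ÷ 32.07 g/mol = 0.5983 mol
Divide by the smallest (0.5983 mol S): C 4.003, H 7.002, Br 1.001, S 1.000
Ratio ≈ 4:7:1:1, so the empirical formula is C4H7BrS

C4H7BrS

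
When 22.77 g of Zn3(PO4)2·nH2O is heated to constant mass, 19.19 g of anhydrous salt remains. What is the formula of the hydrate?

Zn3(PO4)2·4H2O

Mass of water lost = 22.77 − 19.19 = 3.58 g → 3.58 / 18.02 = 0.1987 mol H2O
Molar mass of Zn3(PO4)2 = 386.08 g/mol → mol Zn3(PO4)2 = 19.19 / 386.08 = 0.0497
n = 0.1987 / 0.0497 = 4.00 ≈ 4 → Zn3(PO4)2·4H2O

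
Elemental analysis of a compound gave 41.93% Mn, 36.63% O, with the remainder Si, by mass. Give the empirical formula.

Assume 100 g: 41.93 g Mn, 36.63 g O, 21.44 g Si.
Moles — Mn: 41.93 / 54.94 = 0.7632 mol; O: 36.63 / 16.00 = 2.289 mol; Si: 21.44 / 28.09 = 0.7633 mol
Divide by the smallest (0.7632 mol Mn): Mn 1.000, O 3.000, Si 1.000
Ratio ≈ 1:3:1, so the empirical formula is MnO3Si

MnO3Si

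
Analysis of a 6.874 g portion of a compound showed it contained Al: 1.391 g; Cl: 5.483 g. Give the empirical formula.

AlCl3

n(Al) = 1.391/26.98 = 0.05156, n(Cl) = 5.483/35.45 = 0.1547
Ratios (÷ 0.05156): Al 1.000, Cl 3.000
→ AlCl3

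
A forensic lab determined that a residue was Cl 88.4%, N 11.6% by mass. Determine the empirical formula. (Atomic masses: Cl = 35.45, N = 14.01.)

Cl3N

Assume 100 g: 88.4 g Cl, 11.6 g N.
Cl: 88.4 g ÷ 35.45 g/mol = 2.494 mol
N: 11.6 g ÷ 14.01 g/mol = 0.828 mol
Smallest is N at 0.828 mol; normalising gives Cl 3.012, N 1.000
Ratio ≈ 3:1, so the empirical formula is Cl3N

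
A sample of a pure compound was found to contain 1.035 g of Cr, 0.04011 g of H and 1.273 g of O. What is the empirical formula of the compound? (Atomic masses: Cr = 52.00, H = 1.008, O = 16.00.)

Moles — Cr: 1.035 / 52.00 = 0.0199 mol; H: 0.04011 / 1.008 = 0.03979 mol; O: 1.273 / 16.00 = 0.07956 mol
Smallest is Cr at 0.0199 mol; normalising gives Cr 1.000, H 1.999, O 3.997
Ratio ≈ 1:2:4, so the empirical formula is CrH2O4

CrH2O4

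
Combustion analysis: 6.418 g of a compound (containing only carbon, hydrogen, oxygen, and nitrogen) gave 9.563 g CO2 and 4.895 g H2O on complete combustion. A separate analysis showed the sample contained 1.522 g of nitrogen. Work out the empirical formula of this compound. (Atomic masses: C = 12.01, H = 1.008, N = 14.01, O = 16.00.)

C2H5NO

mol C = 9.563 / 44.01 = 0.2173; mass C = 0.2173 × 12.01 = 2.610 g
mol H = 2 × (4.895 / 18.02) = 0.5433; mass H = 0.5433 × 1.008 = 0.5476 g
mol N = 1.522 / 14.01 = 0.1086
mass O = 6.418 − (4.679) = 1.739 g → mol O = 0.1087
Smallest is N at 0.1086 mol; normalising gives C 2.000, H 5.001, N 1.000, O 1.000
≈ 2:5:1:1 → C2H5NO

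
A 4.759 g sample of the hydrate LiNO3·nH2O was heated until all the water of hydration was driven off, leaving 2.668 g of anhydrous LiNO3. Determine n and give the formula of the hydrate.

LiNO3·3H2O

Mass of water lost = 4.759 − 2.668 = 2.091 g → 2.091 / 18.02 = 0.116 mol H2O
Molar mass of LiNO3 = 68.95 g/mol → mol LiNO3 = 2.668 / 68.95 = 0.03869
n = 0.116 / 0.03869 = 3.00 ≈ 3 → LiNO3·3H2O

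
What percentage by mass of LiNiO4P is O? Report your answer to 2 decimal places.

39.85%

Molar mass = 1(6.94) + 1(58.69) + 4(16.00) + 1(30.97) = 160.600 g/mol
Mass of O per mole = 4 × 16.00 = 64.000 g
% O = 64.000 / 160.600 × 100 = 39.85%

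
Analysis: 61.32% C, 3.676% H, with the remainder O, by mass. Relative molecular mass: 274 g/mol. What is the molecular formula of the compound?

Assume 100 g: 61.32 g C, 3.676 g H, 35.004 g O.
Moles — C: 61.32 / 12.01 = 5.106 mol; H: 3.676 / 1.008 = 3.647 mol; O: 35.004 / 16.00 = 2.188 mol
Ratios (÷ 2.188): C 2.334, H 1.667, O 1.000
×3: C 7.00, H 5.00, O 3.00 → C7H5O3
Empirical-formula mass = 137.11 g/mol
n = 274 / 137.11 = 2.00 ≈ 2
Molecular formula = (C7H5O3)×2 = C14H10O6

C14H10O6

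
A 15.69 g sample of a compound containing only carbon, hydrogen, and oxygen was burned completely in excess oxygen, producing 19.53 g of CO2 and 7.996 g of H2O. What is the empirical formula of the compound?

C3H6O4

mol C = 19.53 / 44.01 = 0.4438; mass C = 0.4438 × 12.01 = 5.330 g
mol H = 2 × (7.996 / 18.02) = 0.8875; mass H = 0.8875 × 1.008 = 0.8946 g
mass O = 15.69 − (6.224) = 9.466 g → mol O = 0.5916
Divide by the smallest (0.4438 mol C): C 1.000, H 2.000, O 1.333
×3: C 3.00, H 6.00, O 4.00 → C3H6O4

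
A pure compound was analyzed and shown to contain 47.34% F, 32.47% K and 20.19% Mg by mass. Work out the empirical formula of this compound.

F3KMg

Assume 100 g: 47.34 g F, 32.47 g K, 20.19 g Mg.
n(F) = 47.34/19.00 = 2.492, n(K) = 32.47/39.10 = 0.8304, n(Mg) = 20.19/24.31 = 0.8305
Ratios (÷ 0.8304): F 3.000, K 1.000, Mg 1.000
≈ 3:1:1 → F3KMg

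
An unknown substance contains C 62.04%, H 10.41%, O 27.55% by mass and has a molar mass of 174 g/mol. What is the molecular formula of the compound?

C9H18O3

Assume 100 g: 62.04 g C, 10.41 g H, 27.55 g O.
n(C) = 62.04/12.01 = 5.166, n(H) = 10.41/1.008 = 10.33, n(O) = 27.55/16.00 = 1.722
Smallest is O at 1.722 mol; normalising gives C 3.000, H 5.998, O 1.000
≈ 3:6:1 → C3H6O
Empirical-formula mass = 58.08 g/mol
n = 174 / 58.08 = 3.00 ≈ 3
Molecular formula = (C3H6O)×3 = C9H18O3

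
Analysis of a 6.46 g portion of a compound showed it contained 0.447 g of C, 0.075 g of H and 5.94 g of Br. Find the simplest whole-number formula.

CH2Br2

C: 0.447 g ÷ 12.01 g/mol = 0.03722 mol
H: 0.075 g ÷ 1.008 g/mol = 0.0744 mol
Br: 5.94 g ÷ 79.90 g/mol = 0.07434 mol
Divide by the smallest (0.03722 mol C): C 1.000, H 1.999, Br 1.997
Ratio ≈ 1:2:2, so the empirical formula is CH2Br2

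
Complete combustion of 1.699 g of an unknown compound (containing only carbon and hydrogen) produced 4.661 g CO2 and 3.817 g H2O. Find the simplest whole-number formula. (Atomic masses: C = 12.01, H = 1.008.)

CH4

mol C = 4.661 / 44.01 = 0.1059; mass C = 0.1059 × 12.01 = 1.272 g
mol H = 2 × (3.817 / 18.02) = 0.4236; mass H = 0.4236 × 1.008 = 0.4270 g
Ratios (÷ 0.1059): C 1.000, H 4.000
→ CH4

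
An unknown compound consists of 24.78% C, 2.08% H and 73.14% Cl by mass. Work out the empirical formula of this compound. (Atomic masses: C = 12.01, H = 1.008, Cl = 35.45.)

CHCl

Assume 100 g: 24.78 g C, 2.08 g H, 73.14 g Cl.
C: 24.78 g ÷ 12.01 g/mol = 2.063 mol
H: 2.08 g ÷ 1.008 g/mol = 2.063 mol
Cl: 73.14 g ÷ 35.45 g/mol = 2.063 mol
Divide by the smallest (2.063 mol Cl): C 1.000, H 1.000, Cl 1.000
Ratio ≈ 1:1:1, so the empirical formula is CHCl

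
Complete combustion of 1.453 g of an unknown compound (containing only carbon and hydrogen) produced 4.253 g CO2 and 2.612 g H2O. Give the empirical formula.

mol C = 4.253 / 44.01 = 0.09664; mass C = 0.09664 × 12.01 = 1.161 g
mol H = 2 × (2.612 / 18.02) = 0.2899; mass H = 0.2899 × 1.008 = 0.2922 g
Ratios (÷ 0.09664): C 1.000, H 3.000
≈ 1:3 → CH3

CH3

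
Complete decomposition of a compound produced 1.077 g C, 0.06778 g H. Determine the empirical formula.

C4H3

Moles — C: 1.077 / 12.01 = 0.08968 mol; H: 0.06778 / 1.008 = 0.06724 mol
Smallest is H at 0.06724 mol; normalising gives C 1.334, H 1.000
Multiply by 3: C 4.00, H 3.00 → C4H3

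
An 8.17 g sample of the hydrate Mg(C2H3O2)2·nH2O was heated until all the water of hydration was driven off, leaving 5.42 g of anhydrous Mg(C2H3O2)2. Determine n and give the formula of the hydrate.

Mass of water lost = 8.17 − 5.42 = 2.75 g → 2.75 / 18.02 = 0.1526 mol H2O
Molar mass of Mg(C2H3O2)2 = 142.40 g/mol → mol Mg(C2H3O2)2 = 5.42 / 142.40 = 0.03806
n = 0.1526 / 0.03806 = 4.01 ≈ 4 → Mg(C2H3O2)2·4H2O

Mg(C2H3O2)2·4H2O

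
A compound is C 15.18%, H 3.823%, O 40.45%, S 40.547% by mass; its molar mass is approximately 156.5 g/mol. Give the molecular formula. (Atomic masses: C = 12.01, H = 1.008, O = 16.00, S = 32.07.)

Assume 100 g: 15.18 g C, 3.823 g H, 40.45 g O, 40.547 g S.
n(C) = 15.18/12.01 = 1.264, n(H) = 3.823/1.008 = 3.793, n(O) = 40.45/16.00 = 2.528, n(S) = 40.547/32.07 = 1.264
Smallest is C at 1.264 mol; normalising gives C 1.000, H 3.001, O 2.000, S 1.000
Ratio ≈ 1:3:2:1, so the empirical formula is CH3O2S
Empirical-formula mass = 79.10 g/mol
n = 156.5 / 79.10 = 1.98 ≈ 2
Molecular formula = (CH3O2S)×2 = C2H6O4S2

C2H6O4S2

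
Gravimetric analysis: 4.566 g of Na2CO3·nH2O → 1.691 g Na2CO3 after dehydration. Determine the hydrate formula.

Na2CO3·10H2O

Mass of water lost = 4.566 − 1.691 = 2.875 g → 2.875 / 18.02 = 0.1595 mol H2O
Molar mass of Na2CO3 = 105.99 g/mol → mol Na2CO3 = 1.691 / 105.99 = 0.01595
n = 0.1595 / 0.01595 = 10.00 ≈ 10 → Na2CO3·10H2O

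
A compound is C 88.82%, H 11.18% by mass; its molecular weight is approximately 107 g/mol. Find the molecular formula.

C8H12

Assume 100 g: 88.82 g C, 11.18 g H.
n(C) = 88.82/12.01 = 7.396, n(H) = 11.18/1.008 = 11.09
Divide by the smallest (7.396 mol C): C 1.000, H 1.500
×2: C 2.00, H 3.00 → C2H3
Empirical-formula mass = 27.04 g/mol
n = 107 / 27.04 = 3.96 ≈ 4
Molecular formula = (C2H3)×4 = C8H12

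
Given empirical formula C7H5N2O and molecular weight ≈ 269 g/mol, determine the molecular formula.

C14H10N4O2

Empirical-formula mass = 133.13 g/mol
n = 269 / 133.13 = 2.02 ≈ 2
Molecular formula = (C7H5N2O)2 = C14H10N4O2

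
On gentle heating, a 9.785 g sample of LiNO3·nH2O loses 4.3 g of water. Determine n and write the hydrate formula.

Mass of anhydrous LiNO3 = 9.785 − 4.3 = 5.485 g
mol H2O = 4.3 / 18.02 = 0.2386
Molar mass of LiNO3 = 68.95 g/mol → mol LiNO3 = 5.485 / 68.95 = 0.07955
n = 0.2386 / 0.07955 = 3.00 ≈ 3 → LiNO3·3H2O

LiNO3·3H2O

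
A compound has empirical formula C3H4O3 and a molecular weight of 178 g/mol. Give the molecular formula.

Empirical-formula mass = 88.06 g/mol
n = 178 / 88.06 = 2.02 ≈ 2
Molecular formula = (C3H4O3)2 = C6H8O6

C6H8O6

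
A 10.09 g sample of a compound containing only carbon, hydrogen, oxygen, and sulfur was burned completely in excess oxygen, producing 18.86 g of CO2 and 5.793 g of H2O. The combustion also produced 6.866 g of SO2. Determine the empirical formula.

mol C = 18.86 / 44.01 = 0.4285; mass C = 0.4285 × 12.01 = 5.147 g
mol H = 2 × (5.793 / 18.02) = 0.6430; mass H = 0.6430 × 1.008 = 0.6481 g
mol S = 6.866 / 64.07 = 0.1072; mass S = 3.437 g
mass O = 10.09 − (9.232) = 0.8584 g → mol O = 0.05365
Smallest is O at 0.05365 mol; normalising gives C 7.988, H 11.984, O 1.000, S 1.997
→ C8H12OS2

C8H12OS2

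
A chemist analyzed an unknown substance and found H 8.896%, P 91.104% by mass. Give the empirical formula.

H3P

Assume 100 g: 8.896 g H, 91.104 g P.
Moles — H: 8.896 / 1.008 = 8.825 mol; P: 91.104 / 30.97 = 2.942 mol
Divide by the smallest (2.942 mol P): H 3.000, P 1.000
Ratio ≈ 3:1, so the empirical formula is H3P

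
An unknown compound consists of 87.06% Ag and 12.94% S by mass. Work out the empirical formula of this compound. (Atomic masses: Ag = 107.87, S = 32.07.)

Assume 100 g: 87.06 g Ag, 12.94 g S.
n(Ag) = 87.06/107.87 = 0.8071, n(S) = 12.94/32.07 = 0.4035
Ratios (÷ 0.4035): Ag 2.000, S 1.000
Ratio ≈ 2:1, so the empirical formula is Ag2S

Ag2S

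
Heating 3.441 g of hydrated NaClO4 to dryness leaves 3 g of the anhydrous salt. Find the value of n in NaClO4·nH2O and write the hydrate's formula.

NaClO4·H2O

Mass of water lost = 3.441 − 3 = 0.441 g → 0.441 / 18.02 = 0.02447 mol H2O
Molar mass of NaClO4 = 122.44 g/mol → mol NaClO4 = 3 / 122.44 = 0.0245
n = 0.02447 / 0.0245 = 1.00 ≈ 1 → NaClO4·H2O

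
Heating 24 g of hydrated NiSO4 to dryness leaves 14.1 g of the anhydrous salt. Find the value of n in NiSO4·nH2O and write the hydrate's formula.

NiSO4·6H2O

Mass of water lost = 24 − 14.1 = 9.9 g → 9.9 / 18.02 = 0.5494 mol H2O
Molar mass of NiSO4 = 154.76 g/mol → mol NiSO4 = 14.1 / 154.76 = 0.09111
n = 0.5494 / 0.09111 = 6.03 ≈ 6 → NiSO4·6H2O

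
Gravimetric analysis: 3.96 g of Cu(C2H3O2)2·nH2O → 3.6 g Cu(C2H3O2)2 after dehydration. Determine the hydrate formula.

Mass of water lost = 3.96 − 3.6 = 0.36 g → 0.36 / 18.02 = 0.01998 mol H2O
Molar mass of Cu(C2H3O2)2 = 181.64 g/mol → mol Cu(C2H3O2)2 = 3.6 / 181.64 = 0.01982
n = 0.01998 / 0.01982 = 1.01 ≈ 1 → Cu(C2H3O2)2·H2O

Cu(C2H3O2)2·H2O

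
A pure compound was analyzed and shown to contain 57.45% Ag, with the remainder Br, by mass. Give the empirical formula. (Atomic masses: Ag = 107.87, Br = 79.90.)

AgBr

Assume 100 g: 57.45 g Ag, 42.55 g Br.
Moles — Ag: 57.45 / 107.87 = 0.5326 mol; Br: 42.55 / 79.90 = 0.5325 mol
Ratios (÷ 0.5325): Ag 1.000, Br 1.000
≈ 1:1 → AgBr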